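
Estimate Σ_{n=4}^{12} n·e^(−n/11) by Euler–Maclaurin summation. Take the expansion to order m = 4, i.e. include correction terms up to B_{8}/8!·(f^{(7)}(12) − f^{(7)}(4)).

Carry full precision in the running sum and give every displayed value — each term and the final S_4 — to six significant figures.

S_4 ≈ 33.0796

Integral: ∫_4^12 x·e^(−x/11) dx = 29.7133.
Boundary: ½(f(4) + f(12)) = ½(2.78058 + 4.03093) = 3.40575.
Running total after boundary: 33.1190.
Correction k=1: B_{2}/2! · (f^{(1)}(12) − f^{(1)}(4)) = 1/12 · (-0.0305374 − 0.442364) = -0.0394085.
After k=1: 33.0796.
Correction k=2: B_{4}/4! · (f^{(3)}(12) − f^{(3)}(4)) = −1/720 · (0.00529987 − 0.0151459) = 1.36750e-05.
After k=2: 33.0796.
Correction k=3: B_{6}/6! · (f^{(5)}(12) − f^{(5)}(4)) = 1/30240 · (8.96869e-05 − 0.000220131) = -4.31363e-09.
After k=3: 33.0796.
Correction k=4: B_{8}/8! · (f^{(7)}(12) − f^{(7)}(4)) = −1/1209600 · (1.12044e-06 − 2.60405e-06) = 1.22653e-12.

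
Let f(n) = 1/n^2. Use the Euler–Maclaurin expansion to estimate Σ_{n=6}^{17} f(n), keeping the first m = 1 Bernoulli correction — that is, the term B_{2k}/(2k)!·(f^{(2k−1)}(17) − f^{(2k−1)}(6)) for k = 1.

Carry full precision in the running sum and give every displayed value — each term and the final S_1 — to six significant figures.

Integral: ∫_6^17 1/x^2 dx = 0.107843.
Endpoint term: (f(6) + f(17))/2 = (0.0277778 + 0.00346021)/2 = 0.0156190.
Integral + boundary = 0.123462.
Order-1 term: 1/12 · (-0.000407083 − (-0.00925926)) = 0.000737681.

S_1 ≈ 0.124200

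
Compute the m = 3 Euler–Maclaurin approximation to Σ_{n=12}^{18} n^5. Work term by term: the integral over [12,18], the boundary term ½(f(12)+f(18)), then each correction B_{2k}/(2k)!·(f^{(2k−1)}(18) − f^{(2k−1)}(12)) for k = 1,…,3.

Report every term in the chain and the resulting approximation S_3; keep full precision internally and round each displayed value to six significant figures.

Integral: ∫_12^18 x^5 dx = 5.17104e+06.
Boundary: ½(f(12) + f(18)) = ½(248832 + 1.88957e+06) = 1.06920e+06.
Integral + boundary = 6.24024e+06.
Correction k=1: B_{2}/2! · (f^{(1)}(18) − f^{(1)}(12)) = 1/12 · (524880 − 103680) = 35100.0.
After k=1: 6.27534e+06.
Correction k=2: B_{4}/4! · (f^{(3)}(18) − f^{(3)}(12)) = −1/720 · (19440.0 − 8640.00) = -15.0000.
After k=2: 6.27532e+06.
Correction k=3: B_{6}/6! · (f^{(5)}(18) − f^{(5)}(12)) = 1/30240 · (120.000 − 120.000) = 0.00000.

S_3 ≈ 6.27532e+06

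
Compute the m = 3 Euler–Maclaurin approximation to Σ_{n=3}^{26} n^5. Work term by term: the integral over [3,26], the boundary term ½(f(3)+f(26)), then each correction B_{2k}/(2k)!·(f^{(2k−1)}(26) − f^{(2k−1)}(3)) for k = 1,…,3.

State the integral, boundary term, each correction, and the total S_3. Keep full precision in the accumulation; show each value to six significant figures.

∫_3^26 x^5 dx evaluates to 5.14858e+07.
Boundary: ½(f(3) + f(26)) = ½(243.000 + 1.18814e+07) = 5.94081e+06.
Integral + boundary = 5.74267e+07.
Correction k=1: B_{2}/2! · (f^{(1)}(26) − f^{(1)}(3)) = 1/12 · (2.28488e+06 − 405.000) = 190373.
Running total after k=1: 5.76170e+07.
Correction k=2: B_{4}/4! · (f^{(3)}(26) − f^{(3)}(3)) = −1/720 · (40560.0 − 540.000) = -55.5833.
Running total after k=2: 5.76170e+07.
Correction k=3: B_{6}/6! · (f^{(5)}(26) − f^{(5)}(3)) = 1/30240 · (120.000 − 120.000) = 0.00000.

S_3 ≈ 5.76170e+07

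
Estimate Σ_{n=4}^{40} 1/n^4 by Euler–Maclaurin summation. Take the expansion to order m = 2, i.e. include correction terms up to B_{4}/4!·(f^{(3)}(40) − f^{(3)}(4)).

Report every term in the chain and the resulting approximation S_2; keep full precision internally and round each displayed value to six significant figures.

The integral term ∫_4^40 1/x^4 dx = 0.00520313.
Endpoint term: (f(4) + f(40))/2 = (0.00390625 + 3.90625e-07)/2 = 0.00195332.
Running total after boundary: 0.00715645.
Order-1 term: 1/12 · (-3.90625e-08 − (-0.00390625)) = 0.000325518.
After k=1: 0.00748196.
Order-2 term: −1/720 · (-7.32422e-10 − (-0.00732422)) = -1.01725e-05.

S_2 ≈ 0.00747179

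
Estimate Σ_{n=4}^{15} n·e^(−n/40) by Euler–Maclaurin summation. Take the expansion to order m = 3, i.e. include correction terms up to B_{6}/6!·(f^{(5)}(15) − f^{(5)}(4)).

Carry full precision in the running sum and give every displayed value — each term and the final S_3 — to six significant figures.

S_3 ≈ 87.4097

∫_4^15 x·e^(−x/40) dx evaluates to 80.4774.
Endpoint term: (f(4) + f(15))/2 = (3.61935 + 10.3093)/2 = 6.96434.
So far: 87.4418.
k=1: B_{2}/(2)! × [f^{(1)}(15) − f^{(1)}(4)] = 1/12 × (0.429556 − 0.814354) = -0.0320665.
Partial sum through k=1: 87.4097.
k=2: B_{4}/(4)! × [f^{(3)}(15) − f^{(3)}(4)] = −1/720 × (0.00112758 − 0.00164002) = 7.11714e-07.
Partial sum through k=2: 87.4097.
k=3: B_{6}/(6)! × [f^{(5)}(15) − f^{(5)}(4)] = 1/30240 × (1.24168e-06 − 1.73192e-06) = -1.62113e-11.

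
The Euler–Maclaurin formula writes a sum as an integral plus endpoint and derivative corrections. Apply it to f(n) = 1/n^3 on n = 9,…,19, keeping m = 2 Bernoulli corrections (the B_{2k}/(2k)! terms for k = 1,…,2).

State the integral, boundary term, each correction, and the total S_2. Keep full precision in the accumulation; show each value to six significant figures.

The integral term ∫_9^19 1/x^3 dx = 0.00478780.
Endpoint term: (f(9) + f(19))/2 = (0.00137174 + 0.000145794)/2 = 0.000758768.
Integral + boundary = 0.00554657.
k=1: B_{2}/(2)! × [f^{(1)}(19) − f^{(1)}(9)] = 1/12 × (-2.30201e-05 − (-0.000457247)) = 3.61856e-05.
Partial sum through k=1: 0.00558275.
k=2: B_{4}/(4)! × [f^{(3)}(19) − f^{(3)}(9)] = −1/720 × (-1.27535e-06 − (-0.000112901)) = -1.55035e-07.

S_2 ≈ 0.00558260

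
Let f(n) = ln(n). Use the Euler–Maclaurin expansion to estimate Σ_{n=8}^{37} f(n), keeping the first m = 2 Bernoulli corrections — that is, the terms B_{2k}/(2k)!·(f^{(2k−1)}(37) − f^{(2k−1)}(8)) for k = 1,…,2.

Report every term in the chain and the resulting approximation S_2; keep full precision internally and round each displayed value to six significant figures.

S_2 ≈ 90.8055

∫_8^37 ln(x) dx evaluates to 87.9684.
½[f(8) + f(37)] = ½[2.07944 + 3.61092] = 2.84518.
So far: 90.8136.
k=1: B_{2}/(2)! × [f^{(1)}(37) − f^{(1)}(8)] = 1/12 × (0.0270270 − 0.125000) = -0.00816441.
Running total after k=1: 90.8054.
k=2: B_{4}/(4)! × [f^{(3)}(37) − f^{(3)}(8)] = −1/720 × (3.94843e-05 − 0.00390625) = 5.37051e-06.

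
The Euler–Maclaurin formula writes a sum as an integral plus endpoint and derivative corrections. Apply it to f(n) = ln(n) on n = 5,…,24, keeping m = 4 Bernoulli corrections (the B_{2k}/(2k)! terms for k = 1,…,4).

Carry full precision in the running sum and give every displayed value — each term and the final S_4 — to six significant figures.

S_4 ≈ 51.6067

∫_5^24 ln(x) dx evaluates to 49.2261.
½[f(5) + f(24)] = ½[1.60944 + 3.17805] = 2.39375.
Running total after boundary: 51.6198.
k=1: B_{2}/(2)! × [f^{(1)}(24) − f^{(1)}(5)] = 1/12 × (0.0416667 − 0.200000) = -0.0131944.
Partial sum through k=1: 51.6067.
k=2: B_{4}/(4)! × [f^{(3)}(24) − f^{(3)}(5)] = −1/720 × (0.000144676 − 0.0160000) = 2.20213e-05.
Partial sum through k=2: 51.6067.
k=3: B_{6}/(6)! × [f^{(5)}(24) − f^{(5)}(5)] = 1/30240 × (3.01408e-06 − 0.00768000) = -2.53869e-07.
Partial sum through k=3: 51.6067.
k=4: B_{8}/(8)! × [f^{(7)}(24) − f^{(7)}(5)] = −1/1209600 × (1.56983e-07 − 0.00921600) = 7.61892e-09.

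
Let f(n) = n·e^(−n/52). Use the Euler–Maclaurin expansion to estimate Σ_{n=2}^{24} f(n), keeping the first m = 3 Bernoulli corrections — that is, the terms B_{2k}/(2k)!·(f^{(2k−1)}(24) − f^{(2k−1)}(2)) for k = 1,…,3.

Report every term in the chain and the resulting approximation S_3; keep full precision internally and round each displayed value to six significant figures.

S_3 ≈ 219.530

∫_2^24 x·e^(−x/52) dx evaluates to 211.053.
½[f(2) + f(24)] = ½[1.92454 + 15.1275] = 8.52603.
Running total after boundary: 219.579.
k=1: B_{2}/(2)! × [f^{(1)}(24) − f^{(1)}(2)] = 1/12 × (0.339399 − 0.925258) = -0.0488216.
Running total after k=1: 219.530.
k=2: B_{4}/(4)! × [f^{(3)}(24) − f^{(3)}(2)] = −1/720 × (0.000591726 − 0.00105392) = 6.41935e-07.
Running total after k=2: 219.530.
k=3: B_{6}/(6)! × [f^{(5)}(24) − f^{(5)}(2)] = 1/30240 × (3.91248e-07 − 6.52979e-07) = -8.65515e-12.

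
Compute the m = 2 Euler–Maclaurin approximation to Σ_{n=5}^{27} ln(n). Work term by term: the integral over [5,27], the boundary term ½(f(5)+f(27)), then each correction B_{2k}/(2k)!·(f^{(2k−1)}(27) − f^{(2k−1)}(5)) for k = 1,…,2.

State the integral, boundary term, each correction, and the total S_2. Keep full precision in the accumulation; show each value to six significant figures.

Integral: ∫_5^27 ln(x) dx = 58.9404.
½[f(5) + f(27)] = ½[1.60944 + 3.29584] = 2.45264.
Running total after boundary: 61.3930.
k=1: B_{2}/(2)! × [f^{(1)}(27) − f^{(1)}(5)] = 1/12 × (0.0370370 − 0.200000) = -0.0135802.
Running total after k=1: 61.3795.
k=2: B_{4}/(4)! × [f^{(3)}(27) − f^{(3)}(5)] = −1/720 × (0.000101611 − 0.0160000) = 2.20811e-05.

S_2 ≈ 61.3795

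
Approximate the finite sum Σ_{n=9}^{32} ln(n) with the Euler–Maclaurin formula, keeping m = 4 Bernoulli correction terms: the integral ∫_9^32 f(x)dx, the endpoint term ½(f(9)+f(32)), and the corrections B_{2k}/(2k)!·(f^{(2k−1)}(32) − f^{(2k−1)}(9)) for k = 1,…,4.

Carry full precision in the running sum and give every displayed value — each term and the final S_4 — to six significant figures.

S_4 ≈ 70.9534

The integral term ∫_9^32 ln(x) dx = 68.1285.
½[f(9) + f(32)] = ½[2.19722 + 3.46574] = 2.83148.
Integral + boundary = 70.9600.
Order-1 term: 1/12 · (0.0312500 − 0.111111) = -0.00665509.
Running total after k=1: 70.9534.
Order-2 term: −1/720 · (6.10352e-05 − 0.00274348) = 3.72562e-06.
Running total after k=2: 70.9534.
Order-3 term: 1/30240 · (7.15256e-07 − 0.000406442) = -1.34169e-08.
Running total after k=3: 70.9534.
Order-4 term: −1/1209600 · (2.09548e-08 − 0.000150534) = 1.24432e-10.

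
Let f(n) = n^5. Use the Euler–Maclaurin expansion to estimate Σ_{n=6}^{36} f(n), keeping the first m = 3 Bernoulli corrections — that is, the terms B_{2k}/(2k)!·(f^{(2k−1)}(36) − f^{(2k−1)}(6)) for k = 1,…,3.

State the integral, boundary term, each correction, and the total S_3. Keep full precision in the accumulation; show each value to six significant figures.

The integral term ∫_6^36 x^5 dx = 3.62789e+08.
Endpoint term: (f(6) + f(36))/2 = (7776.00 + 6.04662e+07)/2 = 3.02370e+07.
Running total after boundary: 3.93026e+08.
Order-1 term: 1/12 · (8.39808e+06 − 6480.00) = 699300.
Running total after k=1: 3.93726e+08.
Order-2 term: −1/720 · (77760.0 − 2160.00) = -105.000.
Running total after k=2: 3.93725e+08.
Order-3 term: 1/30240 · (120.000 − 120.000) = 0.00000.

S_3 ≈ 3.93725e+08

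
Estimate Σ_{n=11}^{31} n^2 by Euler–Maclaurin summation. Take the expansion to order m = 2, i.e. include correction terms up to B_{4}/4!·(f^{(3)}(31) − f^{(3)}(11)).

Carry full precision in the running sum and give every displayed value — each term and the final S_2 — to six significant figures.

∫_11^31 x^2 dx evaluates to 9486.67.
Endpoint term: (f(11) + f(31))/2 = (121.000 + 961.000)/2 = 541.000.
So far: 10027.7.
Order-1 term: 1/12 · (62.0000 − 22.0000) = 3.33333.
Running total after k=1: 10031.0.
Order-2 term: −1/720 · (0.00000 − 0.00000) = 0.00000.

S_2 ≈ 10031.0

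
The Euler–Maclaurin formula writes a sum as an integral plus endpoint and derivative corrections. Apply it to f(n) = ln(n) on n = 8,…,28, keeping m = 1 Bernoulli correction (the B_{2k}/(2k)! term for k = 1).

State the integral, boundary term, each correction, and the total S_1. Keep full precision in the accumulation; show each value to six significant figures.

S_1 ≈ 59.3646

Integral: ∫_8^28 ln(x) dx = 56.6662.
Boundary: ½(f(8) + f(28)) = ½(2.07944 + 3.33220) = 2.70582.
So far: 59.3720.
Correction k=1: B_{2}/2! · (f^{(1)}(28) − f^{(1)}(8)) = 1/12 · (0.0357143 − 0.125000) = -0.00744048.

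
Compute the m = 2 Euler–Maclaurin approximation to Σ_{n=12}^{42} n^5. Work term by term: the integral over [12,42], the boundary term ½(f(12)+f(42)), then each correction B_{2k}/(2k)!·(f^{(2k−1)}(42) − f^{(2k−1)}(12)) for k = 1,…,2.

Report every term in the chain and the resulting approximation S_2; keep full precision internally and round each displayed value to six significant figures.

Integral: ∫_12^42 x^5 dx = 9.14341e+08.
Boundary: ½(f(12) + f(42)) = ½(248832 + 1.30691e+08) = 6.54700e+07.
So far: 9.79811e+08.
Order-1 term: 1/12 · (1.55585e+07 − 103680) = 1.28790e+06.
Running total after k=1: 9.81099e+08.
Order-2 term: −1/720 · (105840 − 8640.00) = -135.000.

S_2 ≈ 9.81099e+08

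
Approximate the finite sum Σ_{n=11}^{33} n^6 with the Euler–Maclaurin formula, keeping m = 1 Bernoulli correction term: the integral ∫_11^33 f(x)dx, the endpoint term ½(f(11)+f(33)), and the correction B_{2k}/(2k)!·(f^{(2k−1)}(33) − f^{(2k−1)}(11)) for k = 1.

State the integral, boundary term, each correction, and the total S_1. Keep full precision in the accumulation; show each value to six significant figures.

S_1 ≈ 6.75167e+09

∫_11^33 x^6 dx evaluates to 6.08557e+09.
½[f(11) + f(33)] = ½[1.77156e+06 + 1.29147e+09] = 6.46620e+08.
Running total after boundary: 6.73218e+09.
Correction k=1: B_{2}/2! · (f^{(1)}(33) − f^{(1)}(11)) = 1/12 · (2.34812e+08 − 966306) = 1.94872e+07.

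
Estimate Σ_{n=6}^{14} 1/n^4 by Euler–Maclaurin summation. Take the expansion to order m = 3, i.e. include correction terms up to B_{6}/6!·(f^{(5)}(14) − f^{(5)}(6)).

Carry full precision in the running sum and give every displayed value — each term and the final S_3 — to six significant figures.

The integral term ∫_6^14 1/x^4 dx = 0.00142173.
½[f(6) + f(14)] = ½[0.000771605 + 2.60308e-05] = 0.000398818.
Running total after boundary: 0.00182055.
k=1: B_{2}/(2)! × [f^{(1)}(14) − f^{(1)}(6)] = 1/12 × (-7.43738e-06 − (-0.000514403)) = 4.22472e-05.
Partial sum through k=1: 0.00186280.
k=2: B_{4}/(4)! × [f^{(3)}(14) − f^{(3)}(6)] = −1/720 × (-1.13837e-06 − (-0.000428669)) = -5.93793e-07.
Partial sum through k=2: 0.00186220.
k=3: B_{6}/(6)! × [f^{(5)}(14) − f^{(5)}(6)] = 1/30240 × (-3.25250e-07 − (-0.000666819)) = 2.20401e-08.

S_3 ≈ 0.00186223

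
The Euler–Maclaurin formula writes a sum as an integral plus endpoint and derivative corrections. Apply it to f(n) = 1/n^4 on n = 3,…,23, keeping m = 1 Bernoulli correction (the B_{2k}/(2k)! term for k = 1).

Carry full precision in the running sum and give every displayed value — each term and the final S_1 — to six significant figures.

∫_3^23 1/x^4 dx evaluates to 0.0123183.
Endpoint term: (f(3) + f(23))/2 = (0.0123457 + 3.57346e-06)/2 = 0.00617463.
Integral + boundary = 0.0184929.
Correction k=1: B_{2}/2! · (f^{(1)}(23) − f^{(1)}(3)) = 1/12 · (-6.21471e-07 − (-0.0164609)) = 0.00137169.

S_1 ≈ 0.0198646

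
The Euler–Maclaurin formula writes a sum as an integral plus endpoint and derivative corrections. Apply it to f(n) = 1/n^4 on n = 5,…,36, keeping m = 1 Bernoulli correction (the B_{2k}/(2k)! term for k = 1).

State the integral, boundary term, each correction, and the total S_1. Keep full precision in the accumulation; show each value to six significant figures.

S_1 ≈ 0.00356648

∫_5^36 1/x^4 dx evaluates to 0.00265952.
Boundary: ½(f(5) + f(36)) = ½(0.00160000 + 5.95374e-07) = 0.000800298.
So far: 0.00345982.
Correction k=1: B_{2}/2! · (f^{(1)}(36) − f^{(1)}(5)) = 1/12 · (-6.61527e-08 − (-0.00128000)) = 0.000106661.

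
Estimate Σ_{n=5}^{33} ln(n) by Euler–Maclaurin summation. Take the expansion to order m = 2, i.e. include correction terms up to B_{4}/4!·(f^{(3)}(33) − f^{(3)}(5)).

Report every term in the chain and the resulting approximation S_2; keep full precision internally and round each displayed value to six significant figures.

∫_5^33 ln(x) dx evaluates to 79.3376.
½[f(5) + f(33)] = ½[1.60944 + 3.49651] = 2.55297.
Integral + boundary = 81.8905.
Order-1 term: 1/12 · (0.0303030 − 0.200000) = -0.0141414.
After k=1: 81.8764.
Order-2 term: −1/720 · (5.56529e-05 − 0.0160000) = 2.21449e-05.

S_2 ≈ 81.8764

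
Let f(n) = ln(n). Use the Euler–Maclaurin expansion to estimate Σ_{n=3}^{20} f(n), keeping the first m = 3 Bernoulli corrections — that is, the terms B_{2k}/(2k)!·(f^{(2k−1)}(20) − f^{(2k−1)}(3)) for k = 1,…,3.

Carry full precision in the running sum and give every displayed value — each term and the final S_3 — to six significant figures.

∫_3^20 ln(x) dx evaluates to 39.6188.
Boundary: ½(f(3) + f(20)) = ½(1.09861 + 2.99573) = 2.04717.
So far: 41.6660.
Order-1 term: 1/12 · (0.0500000 − 0.333333) = -0.0236111.
Running total after k=1: 41.6424.
Order-2 term: −1/720 · (0.000250000 − 0.0740741) = 0.000102533.
Running total after k=2: 41.6425.
Order-3 term: 1/30240 · (7.50000e-06 − 0.0987654) = -3.26580e-06.

S_3 ≈ 41.6425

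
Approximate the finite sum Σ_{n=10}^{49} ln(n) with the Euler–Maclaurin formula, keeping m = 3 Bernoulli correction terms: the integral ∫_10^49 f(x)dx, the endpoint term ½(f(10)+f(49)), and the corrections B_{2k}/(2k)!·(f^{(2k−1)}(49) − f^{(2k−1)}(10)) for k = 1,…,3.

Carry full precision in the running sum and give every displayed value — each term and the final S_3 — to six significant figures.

S_3 ≈ 131.764

∫_10^49 ln(x) dx evaluates to 128.673.
½[f(10) + f(49)] = ½[2.30259 + 3.89182] = 3.09720.
So far: 131.771.
Order-1 term: 1/12 · (0.0204082 − 0.100000) = -0.00663265.
Partial sum through k=1: 131.764.
Order-2 term: −1/720 · (1.69997e-05 − 0.00200000) = 2.75417e-06.
Partial sum through k=2: 131.764.
Order-3 term: 1/30240 · (8.49632e-08 − 0.000240000) = -7.93370e-09.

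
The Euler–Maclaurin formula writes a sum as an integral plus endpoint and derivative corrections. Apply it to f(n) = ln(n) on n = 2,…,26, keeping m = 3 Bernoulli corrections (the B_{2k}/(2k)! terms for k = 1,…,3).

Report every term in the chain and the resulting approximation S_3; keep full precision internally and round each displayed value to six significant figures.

S_3 ≈ 61.2617

Integral: ∫_2^26 ln(x) dx = 59.3242.
Endpoint term: (f(2) + f(26))/2 = (0.693147 + 3.25810)/2 = 1.97562.
Integral + boundary = 61.2998.
Correction k=1: B_{2}/2! · (f^{(1)}(26) − f^{(1)}(2)) = 1/12 · (0.0384615 − 0.500000) = -0.0384615.
Partial sum through k=1: 61.2614.
Correction k=2: B_{4}/4! · (f^{(3)}(26) − f^{(3)}(2)) = −1/720 · (0.000113792 − 0.250000) = 0.000347064.
Partial sum through k=2: 61.2617.
Correction k=3: B_{6}/6! · (f^{(5)}(26) − f^{(5)}(2)) = 1/30240 · (2.01997e-06 − 0.750000) = -2.48015e-05.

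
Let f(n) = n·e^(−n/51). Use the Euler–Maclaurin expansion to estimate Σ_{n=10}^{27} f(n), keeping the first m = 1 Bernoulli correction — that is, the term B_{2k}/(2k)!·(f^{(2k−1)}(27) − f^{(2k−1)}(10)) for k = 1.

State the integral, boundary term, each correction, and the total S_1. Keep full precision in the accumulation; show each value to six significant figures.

S_1 ≈ 226.260

Integral: ∫_10^27 x·e^(−x/51) dx = 214.231.
Boundary: ½(f(10) + f(27)) = ½(8.21948 + 15.9017) = 12.0606.
Running total after boundary: 226.292.
Order-1 term: 1/12 · (0.277154 − 0.660782) = -0.0319690.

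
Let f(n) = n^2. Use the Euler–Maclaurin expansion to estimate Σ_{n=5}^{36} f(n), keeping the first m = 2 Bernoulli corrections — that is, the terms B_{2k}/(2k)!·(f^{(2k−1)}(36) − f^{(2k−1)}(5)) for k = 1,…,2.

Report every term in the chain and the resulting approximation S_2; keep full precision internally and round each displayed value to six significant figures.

S_2 ≈ 16176.0

Integral: ∫_5^36 x^2 dx = 15510.3.
Endpoint term: (f(5) + f(36))/2 = (25.0000 + 1296.00)/2 = 660.500.
So far: 16170.8.
Correction k=1: B_{2}/2! · (f^{(1)}(36) − f^{(1)}(5)) = 1/12 · (72.0000 − 10.0000) = 5.16667.
Partial sum through k=1: 16176.0.
Correction k=2: B_{4}/4! · (f^{(3)}(36) − f^{(3)}(5)) = −1/720 · (0.00000 − 0.00000) = 0.00000.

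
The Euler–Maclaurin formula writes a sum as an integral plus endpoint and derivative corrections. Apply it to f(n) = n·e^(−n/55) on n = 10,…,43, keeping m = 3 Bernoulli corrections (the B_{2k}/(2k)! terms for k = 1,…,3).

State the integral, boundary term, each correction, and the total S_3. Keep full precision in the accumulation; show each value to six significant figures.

∫_10^43 x·e^(−x/55) dx evaluates to 514.347.
Boundary: ½(f(10) + f(43)) = ½(8.33753 + 19.6757) = 14.0066.
Running total after boundary: 528.353.
Correction k=1: B_{2}/2! · (f^{(1)}(43) − f^{(1)}(10)) = 1/12 · (0.0998342 − 0.682161) = -0.0485273.
Partial sum through k=1: 528.305.
Correction k=2: B_{4}/4! · (f^{(3)}(43) − f^{(3)}(10)) = −1/720 · (0.000335531 − 0.000776750) = 6.12804e-07.
Partial sum through k=2: 528.305.
Correction k=3: B_{6}/6! · (f^{(5)}(43) − f^{(5)}(10)) = 1/30240 · (2.10928e-07 − 4.39005e-07) = -7.54222e-12.

S_3 ≈ 528.305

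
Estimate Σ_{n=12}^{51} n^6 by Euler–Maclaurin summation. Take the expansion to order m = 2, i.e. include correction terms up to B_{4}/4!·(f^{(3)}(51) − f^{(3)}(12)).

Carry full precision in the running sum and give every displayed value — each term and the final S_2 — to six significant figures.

S_2 ≈ 1.37168e+11

Integral: ∫_12^51 x^6 dx = 1.28196e+11.
½[f(12) + f(51)] = ½[2.98598e+06 + 1.75963e+10] = 8.79964e+09.
Integral + boundary = 1.36996e+11.
k=1: B_{2}/(2)! × [f^{(1)}(51) − f^{(1)}(12)] = 1/12 × (2.07015e+09 − 1.49299e+06) = 1.72388e+08.
After k=1: 1.37168e+11.
k=2: B_{4}/(4)! × [f^{(3)}(51) − f^{(3)}(12)] = −1/720 × (1.59181e+07 − 207360) = -21820.5.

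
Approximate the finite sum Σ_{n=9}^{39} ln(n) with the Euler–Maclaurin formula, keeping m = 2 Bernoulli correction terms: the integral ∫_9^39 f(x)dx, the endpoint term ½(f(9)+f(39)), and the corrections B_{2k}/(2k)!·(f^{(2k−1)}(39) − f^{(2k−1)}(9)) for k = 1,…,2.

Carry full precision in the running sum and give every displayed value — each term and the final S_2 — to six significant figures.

The integral term ∫_9^39 ln(x) dx = 93.1039.
½[f(9) + f(39)] = ½[2.19722 + 3.66356] = 2.93039.
Running total after boundary: 96.0343.
k=1: B_{2}/(2)! × [f^{(1)}(39) − f^{(1)}(9)] = 1/12 × (0.0256410 − 0.111111) = -0.00712251.
Partial sum through k=1: 96.0272.
k=2: B_{4}/(4)! × [f^{(3)}(39) − f^{(3)}(9)] = −1/720 × (3.37160e-05 − 0.00274348) = 3.76357e-06.

S_2 ≈ 96.0272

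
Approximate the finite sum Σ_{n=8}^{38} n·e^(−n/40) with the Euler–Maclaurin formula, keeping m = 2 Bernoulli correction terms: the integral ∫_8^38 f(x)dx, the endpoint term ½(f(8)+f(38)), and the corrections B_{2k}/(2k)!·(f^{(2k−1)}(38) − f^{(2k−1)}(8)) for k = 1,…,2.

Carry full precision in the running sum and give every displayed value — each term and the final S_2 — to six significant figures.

∫_8^38 x·e^(−x/40) dx evaluates to 365.331.
Boundary: ½(f(8) + f(38)) = ½(6.54985 + 14.6962) = 10.6230.
Integral + boundary = 375.954.
Order-1 term: 1/12 · (0.0193371 − 0.654985) = -0.0529706.
Partial sum through k=1: 375.901.
Order-2 term: −1/720 · (0.000495512 − 0.00143278) = 1.30176e-06.

S_2 ≈ 375.901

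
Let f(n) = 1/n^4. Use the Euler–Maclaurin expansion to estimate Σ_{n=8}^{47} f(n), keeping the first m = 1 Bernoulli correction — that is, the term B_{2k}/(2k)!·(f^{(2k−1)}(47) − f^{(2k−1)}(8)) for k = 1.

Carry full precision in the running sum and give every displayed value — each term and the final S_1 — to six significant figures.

∫_8^47 1/x^4 dx evaluates to 0.000647831.
½[f(8) + f(47)] = ½[0.000244141 + 2.04931e-07] = 0.000122173.
So far: 0.000770004.
k=1: B_{2}/(2)! × [f^{(1)}(47) − f^{(1)}(8)] = 1/12 × (-1.74410e-08 − (-0.000122070)) = 1.01711e-05.

S_1 ≈ 0.000780175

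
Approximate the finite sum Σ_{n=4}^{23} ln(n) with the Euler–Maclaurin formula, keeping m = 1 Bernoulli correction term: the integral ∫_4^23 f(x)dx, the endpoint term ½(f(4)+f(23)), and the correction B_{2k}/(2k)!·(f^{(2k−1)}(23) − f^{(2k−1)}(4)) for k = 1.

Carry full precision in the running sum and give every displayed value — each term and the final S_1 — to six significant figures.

∫_4^23 ln(x) dx evaluates to 47.5712.
Boundary: ½(f(4) + f(23)) = ½(1.38629 + 3.13549) = 2.26089.
Integral + boundary = 49.8321.
k=1: B_{2}/(2)! × [f^{(1)}(23) − f^{(1)}(4)] = 1/12 × (0.0434783 − 0.250000) = -0.0172101.

S_1 ≈ 49.8149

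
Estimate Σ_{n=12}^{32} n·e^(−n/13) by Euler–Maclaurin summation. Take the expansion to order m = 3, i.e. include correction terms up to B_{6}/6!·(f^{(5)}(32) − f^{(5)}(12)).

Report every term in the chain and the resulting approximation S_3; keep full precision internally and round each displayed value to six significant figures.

Integral: ∫_12^32 x·e^(−x/13) dx = 79.2182.
½[f(12) + f(32)] = ½[4.76754 + 2.72972] = 3.74863.
Integral + boundary = 82.9668.
k=1: B_{2}/(2)! × [f^{(1)}(32) − f^{(1)}(12)] = 1/12 × (-0.124675 − 0.0305611) = -0.0129363.
Partial sum through k=1: 82.9539.
k=2: B_{4}/(4)! × [f^{(3)}(32) − f^{(3)}(12)] = −1/720 × (0.000271791 − 0.00488255) = 6.40383e-06.
Partial sum through k=2: 82.9539.
k=3: B_{6}/(6)! × [f^{(5)}(32) − f^{(5)}(12)] = 1/30240 × (7.58167e-06 − 5.67116e-05) = -1.62467e-09.

S_3 ≈ 82.9539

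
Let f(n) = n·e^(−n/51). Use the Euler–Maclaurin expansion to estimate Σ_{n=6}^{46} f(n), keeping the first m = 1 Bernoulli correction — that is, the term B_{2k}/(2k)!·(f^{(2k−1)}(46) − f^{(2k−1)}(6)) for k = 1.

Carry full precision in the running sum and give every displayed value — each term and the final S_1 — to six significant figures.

The integral term ∫_6^46 x·e^(−x/51) dx = 576.991.
½[f(6) + f(46)] = ½[5.33406 + 18.6656] = 11.9998.
Running total after boundary: 588.991.
Correction k=1: B_{2}/2! · (f^{(1)}(46) − f^{(1)}(6)) = 1/12 · (0.0397817 − 0.784420) = -0.0620532.

S_1 ≈ 588.929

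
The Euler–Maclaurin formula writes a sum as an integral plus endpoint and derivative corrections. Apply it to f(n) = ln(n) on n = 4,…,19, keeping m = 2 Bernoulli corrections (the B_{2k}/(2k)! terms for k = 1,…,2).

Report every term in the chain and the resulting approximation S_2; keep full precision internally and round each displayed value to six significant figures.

S_2 ≈ 37.5481

∫_4^19 ln(x) dx evaluates to 35.3992.
Endpoint term: (f(4) + f(19))/2 = (1.38629 + 2.94444)/2 = 2.16537.
Running total after boundary: 37.5645.
Correction k=1: B_{2}/2! · (f^{(1)}(19) − f^{(1)}(4)) = 1/12 · (0.0526316 − 0.250000) = -0.0164474.
Running total after k=1: 37.5481.
Correction k=2: B_{4}/4! · (f^{(3)}(19) − f^{(3)}(4)) = −1/720 · (0.000291588 − 0.0312500) = 4.29978e-05.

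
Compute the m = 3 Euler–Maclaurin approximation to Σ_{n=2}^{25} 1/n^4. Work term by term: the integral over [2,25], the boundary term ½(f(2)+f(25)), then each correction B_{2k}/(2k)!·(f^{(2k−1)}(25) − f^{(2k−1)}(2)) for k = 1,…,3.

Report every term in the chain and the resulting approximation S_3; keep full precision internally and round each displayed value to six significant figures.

S_3 ≈ 0.0824452

Integral: ∫_2^25 1/x^4 dx = 0.0416453.
Endpoint term: (f(2) + f(25))/2 = (0.0625000 + 2.56000e-06)/2 = 0.0312513.
Integral + boundary = 0.0728966.
Order-1 term: 1/12 · (-4.09600e-07 − (-0.125000)) = 0.0104166.
Partial sum through k=1: 0.0833132.
Order-2 term: −1/720 · (-1.96608e-08 − (-0.937500)) = -0.00130208.
Partial sum through k=2: 0.0820112.
Order-3 term: 1/30240 · (-1.76161e-09 − (-13.1250)) = 0.000434028.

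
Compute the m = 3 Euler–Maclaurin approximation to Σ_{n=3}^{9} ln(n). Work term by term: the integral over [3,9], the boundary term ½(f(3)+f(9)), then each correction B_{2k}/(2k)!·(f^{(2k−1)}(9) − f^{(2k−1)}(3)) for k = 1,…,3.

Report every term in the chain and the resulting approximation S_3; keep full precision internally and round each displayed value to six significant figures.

S_3 ≈ 12.1087

∫_3^9 ln(x) dx evaluates to 10.4792.
Boundary: ½(f(3) + f(9)) = ½(1.09861 + 2.19722) = 1.64792.
So far: 12.1271.
k=1: B_{2}/(2)! × [f^{(1)}(9) − f^{(1)}(3)] = 1/12 × (0.111111 − 0.333333) = -0.0185185.
After k=1: 12.1086.
k=2: B_{4}/(4)! × [f^{(3)}(9) − f^{(3)}(3)] = −1/720 × (0.00274348 − 0.0740741) = 9.90703e-05.
After k=2: 12.1087.
k=3: B_{6}/(6)! × [f^{(5)}(9) − f^{(5)}(3)] = 1/30240 × (0.000406442 − 0.0987654) = -3.25261e-06.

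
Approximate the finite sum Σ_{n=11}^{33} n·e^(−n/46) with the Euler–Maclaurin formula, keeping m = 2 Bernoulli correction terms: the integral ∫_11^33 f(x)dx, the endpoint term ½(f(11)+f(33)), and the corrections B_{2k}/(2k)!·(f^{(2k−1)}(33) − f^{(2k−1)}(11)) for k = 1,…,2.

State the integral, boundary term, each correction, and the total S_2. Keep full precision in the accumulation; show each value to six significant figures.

S_2 ≈ 303.199

The integral term ∫_11^33 x·e^(−x/46) dx = 290.854.
Boundary: ½(f(11) + f(33)) = ½(8.66043 + 16.1048) = 12.3826.
So far: 303.237.
Correction k=1: B_{2}/2! · (f^{(1)}(33) − f^{(1)}(11)) = 1/12 · (0.137920 − 0.599042) = -0.0384268.
Running total after k=1: 303.199.
Correction k=2: B_{4}/4! · (f^{(3)}(33) − f^{(3)}(11)) = −1/720 · (0.000526450 − 0.00102725) = 6.95560e-07.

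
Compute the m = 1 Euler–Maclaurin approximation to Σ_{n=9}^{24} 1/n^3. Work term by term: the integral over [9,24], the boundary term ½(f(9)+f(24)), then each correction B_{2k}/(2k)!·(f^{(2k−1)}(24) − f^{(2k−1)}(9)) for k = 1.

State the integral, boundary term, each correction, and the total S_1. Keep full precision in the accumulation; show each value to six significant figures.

S_1 ≈ 0.00606417

Integral: ∫_9^24 1/x^3 dx = 0.00530478.
½[f(9) + f(24)] = ½[0.00137174 + 7.23380e-05] = 0.000722040.
Integral + boundary = 0.00602682.
Order-1 term: 1/12 · (-9.04225e-06 − (-0.000457247)) = 3.73504e-05.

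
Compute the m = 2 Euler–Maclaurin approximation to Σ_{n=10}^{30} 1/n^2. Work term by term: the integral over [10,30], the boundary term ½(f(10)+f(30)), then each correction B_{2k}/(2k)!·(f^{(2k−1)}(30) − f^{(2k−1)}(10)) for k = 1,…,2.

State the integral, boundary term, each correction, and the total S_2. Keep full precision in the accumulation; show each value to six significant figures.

S_2 ≈ 0.0723824

∫_10^30 1/x^2 dx evaluates to 0.0666667.
½[f(10) + f(30)] = ½[0.0100000 + 0.00111111] = 0.00555556.
Running total after boundary: 0.0722222.
Order-1 term: 1/12 · (-7.40741e-05 − (-0.00200000)) = 0.000160494.
After k=1: 0.0723827.
Order-2 term: −1/720 · (-9.87654e-07 − (-0.000240000)) = -3.31962e-07.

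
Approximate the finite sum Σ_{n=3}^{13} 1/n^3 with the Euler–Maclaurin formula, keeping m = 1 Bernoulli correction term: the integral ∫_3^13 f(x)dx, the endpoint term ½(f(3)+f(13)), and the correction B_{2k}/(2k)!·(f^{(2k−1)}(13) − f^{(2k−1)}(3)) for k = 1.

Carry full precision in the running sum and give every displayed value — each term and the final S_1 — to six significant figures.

S_1 ≈ 0.0744207

∫_3^13 1/x^3 dx evaluates to 0.0525970.
Boundary: ½(f(3) + f(13)) = ½(0.0370370 + 0.000455166) = 0.0187461.
Integral + boundary = 0.0713431.
Order-1 term: 1/12 · (-0.000105038 − (-0.0370370)) = 0.00307767.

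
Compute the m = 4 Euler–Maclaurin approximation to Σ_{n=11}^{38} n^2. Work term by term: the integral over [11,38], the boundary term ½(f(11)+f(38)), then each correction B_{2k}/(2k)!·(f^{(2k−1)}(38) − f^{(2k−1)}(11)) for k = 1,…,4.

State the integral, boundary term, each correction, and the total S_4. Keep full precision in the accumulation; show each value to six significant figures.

S_4 ≈ 18634.0

∫_11^38 x^2 dx evaluates to 17847.0.
½[f(11) + f(38)] = ½[121.000 + 1444.00] = 782.500.
Integral + boundary = 18629.5.
Order-1 term: 1/12 · (76.0000 − 22.0000) = 4.50000.
After k=1: 18634.0.
Order-2 term: −1/720 · (0.00000 − 0.00000) = 0.00000.
After k=2: 18634.0.
Order-3 term: 1/30240 · (0.00000 − 0.00000) = 0.00000.
After k=3: 18634.0.
Order-4 term: −1/1209600 · (0.00000 − 0.00000) = 0.00000.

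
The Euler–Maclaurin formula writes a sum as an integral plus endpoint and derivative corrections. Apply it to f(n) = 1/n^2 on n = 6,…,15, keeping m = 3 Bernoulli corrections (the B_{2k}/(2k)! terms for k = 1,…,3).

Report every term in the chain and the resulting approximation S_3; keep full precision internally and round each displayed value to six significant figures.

S_3 ≈ 0.116829

The integral term ∫_6^15 1/x^2 dx = 0.100000.
Boundary: ½(f(6) + f(15)) = ½(0.0277778 + 0.00444444) = 0.0161111.
So far: 0.116111.
k=1: B_{2}/(2)! × [f^{(1)}(15) − f^{(1)}(6)] = 1/12 × (-0.000592593 − (-0.00925926)) = 0.000722222.
Running total after k=1: 0.116833.
k=2: B_{4}/(4)! × [f^{(3)}(15) − f^{(3)}(6)] = −1/720 × (-3.16049e-05 − (-0.00308642)) = -4.24280e-06.
Running total after k=2: 0.116829.
k=3: B_{6}/(6)! × [f^{(5)}(15) − f^{(5)}(6)] = 1/30240 × (-4.21399e-06 − (-0.00257202)) = 8.49141e-08.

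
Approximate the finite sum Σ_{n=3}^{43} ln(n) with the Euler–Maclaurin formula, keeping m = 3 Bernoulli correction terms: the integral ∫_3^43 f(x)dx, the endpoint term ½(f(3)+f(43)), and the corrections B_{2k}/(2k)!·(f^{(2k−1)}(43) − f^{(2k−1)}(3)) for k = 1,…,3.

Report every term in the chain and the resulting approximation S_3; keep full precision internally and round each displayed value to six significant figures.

S_3 ≈ 120.840

Integral: ∫_3^43 ln(x) dx = 118.436.
½[f(3) + f(43)] = ½[1.09861 + 3.76120] = 2.42991.
Running total after boundary: 120.866.
k=1: B_{2}/(2)! × [f^{(1)}(43) − f^{(1)}(3)] = 1/12 × (0.0232558 − 0.333333) = -0.0258398.
Running total after k=1: 120.840.
k=2: B_{4}/(4)! × [f^{(3)}(43) − f^{(3)}(3)] = −1/720 × (2.51550e-05 − 0.0740741) = 0.000102846.
Running total after k=2: 120.840.
k=3: B_{6}/(6)! × [f^{(5)}(43) − f^{(5)}(3)] = 1/30240 × (1.63256e-07 − 0.0987654) = -3.26605e-06.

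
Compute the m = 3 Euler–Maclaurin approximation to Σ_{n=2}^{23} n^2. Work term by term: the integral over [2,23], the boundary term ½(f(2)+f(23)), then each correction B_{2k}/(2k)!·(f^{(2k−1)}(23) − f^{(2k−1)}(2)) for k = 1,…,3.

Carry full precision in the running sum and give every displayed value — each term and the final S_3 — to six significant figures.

S_3 ≈ 4323.00

∫_2^23 x^2 dx evaluates to 4053.00.
Boundary: ½(f(2) + f(23)) = ½(4.00000 + 529.000) = 266.500.
Integral + boundary = 4319.50.
k=1: B_{2}/(2)! × [f^{(1)}(23) − f^{(1)}(2)] = 1/12 × (46.0000 − 4.00000) = 3.50000.
Running total after k=1: 4323.00.
k=2: B_{4}/(4)! × [f^{(3)}(23) − f^{(3)}(2)] = −1/720 × (0.00000 − 0.00000) = 0.00000.
Running total after k=2: 4323.00.
k=3: B_{6}/(6)! × [f^{(5)}(23) − f^{(5)}(2)] = 1/30240 × (0.00000 − 0.00000) = 0.00000.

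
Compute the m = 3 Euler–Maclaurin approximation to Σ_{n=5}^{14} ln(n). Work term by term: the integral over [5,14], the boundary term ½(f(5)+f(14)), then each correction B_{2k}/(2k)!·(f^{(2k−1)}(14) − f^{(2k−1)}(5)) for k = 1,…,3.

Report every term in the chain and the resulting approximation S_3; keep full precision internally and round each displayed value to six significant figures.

Integral: ∫_5^14 ln(x) dx = 19.8996.
½[f(5) + f(14)] = ½[1.60944 + 2.63906] = 2.12425.
Integral + boundary = 22.0239.
Correction k=1: B_{2}/2! · (f^{(1)}(14) − f^{(1)}(5)) = 1/12 · (0.0714286 − 0.200000) = -0.0107143.
After k=1: 22.0131.
Correction k=2: B_{4}/4! · (f^{(3)}(14) − f^{(3)}(5)) = −1/720 · (0.000728863 − 0.0160000) = 2.12099e-05.
After k=2: 22.0132.
Correction k=3: B_{6}/6! · (f^{(5)}(14) − f^{(5)}(5)) = 1/30240 · (4.46243e-05 − 0.00768000) = -2.52493e-07.

S_3 ≈ 22.0132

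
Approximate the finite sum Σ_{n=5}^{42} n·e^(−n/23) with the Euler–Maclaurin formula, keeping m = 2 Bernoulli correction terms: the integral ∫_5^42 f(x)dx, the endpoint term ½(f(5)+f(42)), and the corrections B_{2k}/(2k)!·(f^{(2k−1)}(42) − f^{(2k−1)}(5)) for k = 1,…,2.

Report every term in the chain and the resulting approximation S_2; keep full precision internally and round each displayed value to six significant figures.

∫_5^42 x·e^(−x/23) dx evaluates to 277.414.
Endpoint term: (f(5) + f(42))/2 = (4.02308 + 6.76379)/2 = 5.39343.
Integral + boundary = 282.807.
Order-1 term: 1/12 · (-0.133035 − 0.629699) = -0.0635612.
After k=1: 282.743.
Order-2 term: −1/720 · (0.000357372 − 0.00423238) = 5.38195e-06.

S_2 ≈ 282.743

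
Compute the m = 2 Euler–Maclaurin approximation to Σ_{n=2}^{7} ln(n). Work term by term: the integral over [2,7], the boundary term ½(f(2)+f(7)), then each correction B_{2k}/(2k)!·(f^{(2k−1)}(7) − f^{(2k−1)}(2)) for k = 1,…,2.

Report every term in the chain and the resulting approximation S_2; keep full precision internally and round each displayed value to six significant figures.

S_2 ≈ 8.52518

Integral: ∫_2^7 ln(x) dx = 7.23508.
Endpoint term: (f(2) + f(7))/2 = (0.693147 + 1.94591)/2 = 1.31953.
So far: 8.55461.
Correction k=1: B_{2}/2! · (f^{(1)}(7) − f^{(1)}(2)) = 1/12 · (0.142857 − 0.500000) = -0.0297619.
Partial sum through k=1: 8.52484.
Correction k=2: B_{4}/4! · (f^{(3)}(7) − f^{(3)}(2)) = −1/720 · (0.00583090 − 0.250000) = 0.000339124.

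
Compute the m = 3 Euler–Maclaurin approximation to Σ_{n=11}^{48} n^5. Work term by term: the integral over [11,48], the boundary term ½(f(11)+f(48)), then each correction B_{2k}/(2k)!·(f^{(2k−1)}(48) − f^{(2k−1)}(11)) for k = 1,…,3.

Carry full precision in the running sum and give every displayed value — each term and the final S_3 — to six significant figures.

Integral: ∫_11^48 x^5 dx = 2.03814e+09.
Endpoint term: (f(11) + f(48))/2 = (161051 + 2.54804e+08)/2 = 1.27483e+08.
Integral + boundary = 2.16562e+09.
k=1: B_{2}/(2)! × [f^{(1)}(48) − f^{(1)}(11)] = 1/12 × (2.65421e+07 − 73205.0) = 2.20574e+06.
Partial sum through k=1: 2.16782e+09.
k=2: B_{4}/(4)! × [f^{(3)}(48) − f^{(3)}(11)] = −1/720 × (138240 − 7260.00) = -181.917.
Partial sum through k=2: 2.16782e+09.
k=3: B_{6}/(6)! × [f^{(5)}(48) − f^{(5)}(11)] = 1/30240 × (120.000 − 120.000) = 0.00000.

S_3 ≈ 2.16782e+09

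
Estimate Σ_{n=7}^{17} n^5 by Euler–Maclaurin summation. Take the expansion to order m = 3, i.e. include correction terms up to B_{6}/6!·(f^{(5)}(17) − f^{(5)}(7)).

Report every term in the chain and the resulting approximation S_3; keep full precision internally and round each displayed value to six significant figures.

∫_7^17 x^5 dx evaluates to 4.00332e+06.
½[f(7) + f(17)] = ½[16807.0 + 1.41986e+06] = 718332.
Running total after boundary: 4.72165e+06.
Correction k=1: B_{2}/2! · (f^{(1)}(17) − f^{(1)}(7)) = 1/12 · (417605 − 12005.0) = 33800.0.
Partial sum through k=1: 4.75545e+06.
Correction k=2: B_{4}/4! · (f^{(3)}(17) − f^{(3)}(7)) = −1/720 · (17340.0 − 2940.00) = -20.0000.
Partial sum through k=2: 4.75543e+06.
Correction k=3: B_{6}/6! · (f^{(5)}(17) − f^{(5)}(7)) = 1/30240 · (120.000 − 120.000) = 0.00000.

S_3 ≈ 4.75543e+06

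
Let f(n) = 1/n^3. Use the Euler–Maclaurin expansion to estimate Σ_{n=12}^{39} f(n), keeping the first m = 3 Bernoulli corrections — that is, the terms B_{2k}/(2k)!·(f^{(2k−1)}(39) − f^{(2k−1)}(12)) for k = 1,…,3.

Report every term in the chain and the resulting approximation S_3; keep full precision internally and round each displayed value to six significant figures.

S_3 ≈ 0.00345319

∫_12^39 1/x^3 dx evaluates to 0.00314349.
Boundary: ½(f(12) + f(39)) = ½(0.000578704 + 1.68580e-05) = 0.000297781.
Running total after boundary: 0.00344127.
Order-1 term: 1/12 · (-1.29677e-06 − (-0.000144676)) = 1.19483e-05.
Partial sum through k=1: 0.00345322.
Order-2 term: −1/720 · (-1.70515e-08 − (-2.00939e-05)) = -2.78845e-08.
Partial sum through k=2: 0.00345319.
Order-3 term: 1/30240 · (-4.70851e-10 − (-5.86071e-06)) = 1.93791e-10.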